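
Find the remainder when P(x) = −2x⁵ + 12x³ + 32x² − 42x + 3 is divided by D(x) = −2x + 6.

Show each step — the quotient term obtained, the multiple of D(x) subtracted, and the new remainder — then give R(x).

R(x) = 3

Step 1: lead(−2x⁵ + 12x³ + 32x² − 42x + 3) ÷ lead(D) = −2x⁵ ÷ −2x = x⁴. Subtract (x⁴)·D = −2x⁵ + 6x⁴. Remainder: −6x⁴ + 12x³ + 32x² − 42x + 3.
Step 2: lead(−6x⁴ + 12x³ + 32x² − 42x + 3) ÷ lead(D) = −6x⁴ ÷ −2x = 3x³. Subtract (3x³)·D = −6x⁴ + 18x³. Remainder: −6x³ + 32x² − 42x + 3.
Step 3: lead(−6x³ + 32x² − 42x + 3) ÷ lead(D) = −6x³ ÷ −2x = 3x². Subtract (3x²)·D = −6x³ + 18x². Remainder: 14x² − 42x + 3.
Step 4: lead(14x² − 42x + 3) ÷ lead(D) = 14x² ÷ −2x = −7x. Subtract (−7x)·D = 14x² − 42x. Remainder: 3.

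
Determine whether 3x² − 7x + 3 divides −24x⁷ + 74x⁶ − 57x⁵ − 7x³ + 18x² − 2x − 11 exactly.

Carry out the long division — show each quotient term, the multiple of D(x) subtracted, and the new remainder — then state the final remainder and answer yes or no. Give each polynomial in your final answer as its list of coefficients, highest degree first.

Step 1: lead(−24x⁷ + 74x⁶ − 57x⁵ − 7x³ + 18x² − 2x − 11) ÷ lead(D) = −24x⁷ ÷ 3x² = −8x⁵. Subtract (−8x⁵)·D = −24x⁷ + 56x⁶ − 24x⁵. Remainder: 18x⁶ − 33x⁵ − 7x³ + 18x² − 2x − 11.
Step 2: lead(18x⁶ − 33x⁵ − 7x³ + 18x² − 2x − 11) ÷ lead(D) = 18x⁶ ÷ 3x² = 6x⁴. Subtract (6x⁴)·D = 18x⁶ − 42x⁵ + 18x⁴. Remainder: 9x⁵ − 18x⁴ − 7x³ + 18x² − 2x − 11.
Step 3: lead(9x⁵ − 18x⁴ − 7x³ + 18x² − 2x − 11) ÷ lead(D) = 9x⁵ ÷ 3x² = 3x³. Subtract (3x³)·D = 9x⁵ − 21x⁴ + 9x³. Remainder: 3x⁴ − 16x³ + 18x² − 2x − 11.
Step 4: lead(3x⁴ − 16x³ + 18x² − 2x − 11) ÷ lead(D) = 3x⁴ ÷ 3x² = x². Subtract (x²)·D = 3x⁴ − 7x³ + 3x². Remainder: −9x³ + 15x² − 2x − 11.
Step 5: lead(−9x³ + 15x² − 2x − 11) ÷ lead(D) = −9x³ ÷ 3x² = −3x. Subtract (−3x)·D = −9x³ + 21x² − 9x. Remainder: −6x² + 7x − 11.
Step 6: lead(−6x² + 7x − 11) ÷ lead(D) = −6x² ÷ 3x² = −2. Subtract (−2)·D = −6x² + 14x − 6. Remainder: −7x − 5.

R = [-7, -5], so D(x) is not a factor of P(x). no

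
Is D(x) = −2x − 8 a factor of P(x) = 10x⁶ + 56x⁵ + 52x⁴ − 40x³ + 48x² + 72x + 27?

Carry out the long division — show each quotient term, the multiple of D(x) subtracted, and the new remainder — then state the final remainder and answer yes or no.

R(x) = −5, so D(x) is not a factor of P(x). no

Step 1: lead(10x⁶ + 56x⁵ + 52x⁴ − 40x³ + 48x² + 72x + 27) ÷ lead(D) = 10x⁶ ÷ −2x = −5x⁵. Subtract (−5x⁵)·D = 10x⁶ + 40x⁵. Remainder: 16x⁵ + 52x⁴ − 40x³ + 48x² + 72x + 27.
Step 2: lead(16x⁵ + 52x⁴ − 40x³ + 48x² + 72x + 27) ÷ lead(D) = 16x⁵ ÷ −2x = −8x⁴. Subtract (−8x⁴)·D = 16x⁵ + 64x⁴. Remainder: −12x⁴ − 40x³ + 48x² + 72x + 27.
Step 3: lead(−12x⁴ − 40x³ + 48x² + 72x + 27) ÷ lead(D) = −12x⁴ ÷ −2x = 6x³. Subtract (6x³)·D = −12x⁴ − 48x³. Remainder: 8x³ + 48x² + 72x + 27.
Step 4: lead(8x³ + 48x² + 72x + 27) ÷ lead(D) = 8x³ ÷ −2x = −4x². Subtract (−4x²)·D = 8x³ + 32x². Remainder: 16x² + 72x + 27.
Step 5: lead(16x² + 72x + 27) ÷ lead(D) = 16x² ÷ −2x = −8x. Subtract (−8x)·D = 16x² + 64x. Remainder: 8x + 27.
Step 6: lead(8x + 27) ÷ lead(D) = 8x ÷ −2x = −4. Subtract (−4)·D = 8x + 32. Remainder: −5.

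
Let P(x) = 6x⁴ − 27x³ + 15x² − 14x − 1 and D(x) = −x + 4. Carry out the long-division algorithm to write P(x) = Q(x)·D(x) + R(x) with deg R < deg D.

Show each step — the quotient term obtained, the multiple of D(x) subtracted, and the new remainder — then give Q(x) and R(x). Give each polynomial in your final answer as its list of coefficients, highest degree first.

Q = [-6, 3, -3, 2]; R = [-9]

Step 1: lead(6x⁴ − 27x³ + 15x² − 14x − 1) ÷ lead(D) = 6x⁴ ÷ −x = −6x³. Subtract (−6x³)·D = 6x⁴ − 24x³. Remainder: −3x³ + 15x² − 14x − 1.
Step 2: lead(−3x³ + 15x² − 14x − 1) ÷ lead(D) = −3x³ ÷ −x = 3x². Subtract (3x²)·D = −3x³ + 12x². Remainder: 3x² − 14x − 1.
Step 3: lead(3x² − 14x − 1) ÷ lead(D) = 3x² ÷ −x = −3x. Subtract (−3x)·D = 3x² − 12x. Remainder: −2x − 1.
Step 4: lead(−2x − 1) ÷ lead(D) = −2x ÷ −x = 2. Subtract (2)·D = −2x + 8. Remainder: −9.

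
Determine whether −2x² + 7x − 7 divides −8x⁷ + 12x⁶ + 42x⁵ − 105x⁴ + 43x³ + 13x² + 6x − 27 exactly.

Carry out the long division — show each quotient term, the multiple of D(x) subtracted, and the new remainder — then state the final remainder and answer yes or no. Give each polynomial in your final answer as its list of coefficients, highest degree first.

R = [-1, 1], so D(x) is not a factor of P(x). no

Step 1: lead(−8x⁷ + 12x⁶ + 42x⁵ − 105x⁴ + 43x³ + 13x² + 6x − 27) ÷ lead(D) = −8x⁷ ÷ −2x² = 4x⁵. Subtract (4x⁵)·D = −8x⁷ + 28x⁶ − 28x⁵. Remainder: −16x⁶ + 70x⁵ − 105x⁴ + 43x³ + 13x² + 6x − 27.
Step 2: lead(−16x⁶ + 70x⁵ − 105x⁴ + 43x³ + 13x² + 6x − 27) ÷ lead(D) = −16x⁶ ÷ −2x² = 8x⁴. Subtract (8x⁴)·D = −16x⁶ + 56x⁵ − 56x⁴. Remainder: 14x⁵ − 49x⁴ + 43x³ + 13x² + 6x − 27.
Step 3: lead(14x⁵ − 49x⁴ + 43x³ + 13x² + 6x − 27) ÷ lead(D) = 14x⁵ ÷ −2x² = −7x³. Subtract (−7x³)·D = 14x⁵ − 49x⁴ + 49x³. Remainder: −6x³ + 13x² + 6x − 27.
Step 4: lead(−6x³ + 13x² + 6x − 27) ÷ lead(D) = −6x³ ÷ −2x² = 3x. Subtract (3x)·D = −6x³ + 21x² − 21x. Remainder: −8x² + 27x − 27.
Step 5: lead(−8x² + 27x − 27) ÷ lead(D) = −8x² ÷ −2x² = 4. Subtract (4)·D = −8x² + 28x − 28. Remainder: −x + 1.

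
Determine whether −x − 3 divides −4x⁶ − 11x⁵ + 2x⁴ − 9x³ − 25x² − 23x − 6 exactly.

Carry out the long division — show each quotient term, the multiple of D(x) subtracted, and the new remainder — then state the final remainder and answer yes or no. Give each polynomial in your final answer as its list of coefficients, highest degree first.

R = [0], so D(x) is a factor of P(x). yes

Step 1: lead(−4x⁶ − 11x⁵ + 2x⁴ − 9x³ − 25x² − 23x − 6) ÷ lead(D) = −4x⁶ ÷ −x = 4x⁵. Subtract (4x⁵)·D = −4x⁶ − 12x⁵. Remainder: x⁵ + 2x⁴ − 9x³ − 25x² − 23x − 6.
Step 2: lead(x⁵ + 2x⁴ − 9x³ − 25x² − 23x − 6) ÷ lead(D) = x⁵ ÷ −x = −x⁴. Subtract (−x⁴)·D = x⁵ + 3x⁴. Remainder: −x⁴ − 9x³ − 25x² − 23x − 6.
Step 3: lead(−x⁴ − 9x³ − 25x² − 23x − 6) ÷ lead(D) = −x⁴ ÷ −x = x³. Subtract (x³)·D = −x⁴ − 3x³. Remainder: −6x³ − 25x² − 23x − 6.
Step 4: lead(−6x³ − 25x² − 23x − 6) ÷ lead(D) = −6x³ ÷ −x = 6x². Subtract (6x²)·D = −6x³ − 18x². Remainder: −7x² − 23x − 6.
Step 5: lead(−7x² − 23x − 6) ÷ lead(D) = −7x² ÷ −x = 7x. Subtract (7x)·D = −7x² − 21x. Remainder: −2x − 6.
Step 6: lead(−2x − 6) ÷ lead(D) = −2x ÷ −x = 2. Subtract (2)·D = −2x − 6. Remainder: 0.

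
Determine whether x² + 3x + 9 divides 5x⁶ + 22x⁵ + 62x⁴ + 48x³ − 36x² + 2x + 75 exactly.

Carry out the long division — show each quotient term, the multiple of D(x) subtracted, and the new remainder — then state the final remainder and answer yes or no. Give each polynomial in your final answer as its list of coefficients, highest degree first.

R = [2, -6], so D(x) is not a factor of P(x). no

Step 1: lead(5x⁶ + 22x⁵ + 62x⁴ + 48x³ − 36x² + 2x + 75) ÷ lead(D) = 5x⁶ ÷ x² = 5x⁴. Subtract (5x⁴)·D = 5x⁶ + 15x⁵ + 45x⁴. Remainder: 7x⁵ + 17x⁴ + 48x³ − 36x² + 2x + 75.
Step 2: lead(7x⁵ + 17x⁴ + 48x³ − 36x² + 2x + 75) ÷ lead(D) = 7x⁵ ÷ x² = 7x³. Subtract (7x³)·D = 7x⁵ + 21x⁴ + 63x³. Remainder: −4x⁴ − 15x³ − 36x² + 2x + 75.
Step 3: lead(−4x⁴ − 15x³ − 36x² + 2x + 75) ÷ lead(D) = −4x⁴ ÷ x² = −4x². Subtract (−4x²)·D = −4x⁴ − 12x³ − 36x². Remainder: −3x³ + 2x + 75.
Step 4: lead(−3x³ + 2x + 75) ÷ lead(D) = −3x³ ÷ x² = −3x. Subtract (−3x)·D = −3x³ − 9x² − 27x. Remainder: 9x² + 29x + 75.
Step 5: lead(9x² + 29x + 75) ÷ lead(D) = 9x² ÷ x² = 9. Subtract (9)·D = 9x² + 27x + 81. Remainder: 2x − 6.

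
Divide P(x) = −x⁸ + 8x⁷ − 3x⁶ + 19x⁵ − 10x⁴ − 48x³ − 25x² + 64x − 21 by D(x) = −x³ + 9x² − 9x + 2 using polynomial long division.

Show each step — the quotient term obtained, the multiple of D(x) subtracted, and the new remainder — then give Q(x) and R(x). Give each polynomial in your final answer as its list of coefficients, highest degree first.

Q = [1, 1, 3, 1, -6, -9]; R = [-5, -3]

Step 1: lead(−x⁸ + 8x⁷ − 3x⁶ + 19x⁵ − 10x⁴ − 48x³ − 25x² + 64x − 21) ÷ lead(D) = −x⁸ ÷ −x³ = x⁵. Subtract (x⁵)·D = −x⁸ + 9x⁷ − 9x⁶ + 2x⁵. Remainder: −x⁷ + 6x⁶ + 17x⁵ − 10x⁴ − 48x³ − 25x² + 64x − 21.
Step 2: lead(−x⁷ + 6x⁶ + 17x⁵ − 10x⁴ − 48x³ − 25x² + 64x − 21) ÷ lead(D) = −x⁷ ÷ −x³ = x⁴. Subtract (x⁴)·D = −x⁷ + 9x⁶ − 9x⁵ + 2x⁴. Remainder: −3x⁶ + 26x⁵ − 12x⁴ − 48x³ − 25x² + 64x − 21.
Step 3: lead(−3x⁶ + 26x⁵ − 12x⁴ − 48x³ − 25x² + 64x − 21) ÷ lead(D) = −3x⁶ ÷ −x³ = 3x³. Subtract (3x³)·D = −3x⁶ + 27x⁵ − 27x⁴ + 6x³. Remainder: −x⁵ + 15x⁴ − 54x³ − 25x² + 64x − 21.
Step 4: lead(−x⁵ + 15x⁴ − 54x³ − 25x² + 64x − 21) ÷ lead(D) = −x⁵ ÷ −x³ = x². Subtract (x²)·D = −x⁵ + 9x⁴ − 9x³ + 2x². Remainder: 6x⁴ − 45x³ − 27x² + 64x − 21.
Step 5: lead(6x⁴ − 45x³ − 27x² + 64x − 21) ÷ lead(D) = 6x⁴ ÷ −x³ = −6x. Subtract (−6x)·D = 6x⁴ − 54x³ + 54x² − 12x. Remainder: 9x³ − 81x² + 76x − 21.
Step 6: lead(9x³ − 81x² + 76x − 21) ÷ lead(D) = 9x³ ÷ −x³ = −9. Subtract (−9)·D = 9x³ − 81x² + 81x − 18. Remainder: −5x − 3.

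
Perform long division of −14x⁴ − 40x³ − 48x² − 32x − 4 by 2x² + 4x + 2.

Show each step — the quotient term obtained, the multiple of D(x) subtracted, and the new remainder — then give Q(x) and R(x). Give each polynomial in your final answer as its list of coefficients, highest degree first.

Step 1: lead(−14x⁴ − 40x³ − 48x² − 32x − 4) ÷ lead(D) = −14x⁴ ÷ 2x² = −7x². Subtract (−7x²)·D = −14x⁴ − 28x³ − 14x². Remainder: −12x³ − 34x² − 32x − 4.
Step 2: lead(−12x³ − 34x² − 32x − 4) ÷ lead(D) = −12x³ ÷ 2x² = −6x. Subtract (−6x)·D = −12x³ − 24x² − 12x. Remainder: −10x² − 20x − 4.
Step 3: lead(−10x² − 20x − 4) ÷ lead(D) = −10x² ÷ 2x² = −5. Subtract (−5)·D = −10x² − 20x − 10. Remainder: 6.

Q = [-7, -6, -5]; R = [6]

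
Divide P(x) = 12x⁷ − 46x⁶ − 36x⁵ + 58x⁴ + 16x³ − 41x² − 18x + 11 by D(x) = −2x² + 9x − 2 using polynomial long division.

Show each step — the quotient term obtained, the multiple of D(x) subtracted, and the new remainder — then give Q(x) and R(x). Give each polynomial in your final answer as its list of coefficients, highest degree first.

Step 1: lead(12x⁷ − 46x⁶ − 36x⁵ + 58x⁴ + 16x³ − 41x² − 18x + 11) ÷ lead(D) = 12x⁷ ÷ −2x² = −6x⁵. Subtract (−6x⁵)·D = 12x⁷ − 54x⁶ + 12x⁵. Remainder: 8x⁶ − 48x⁵ + 58x⁴ + 16x³ − 41x² − 18x + 11.
Step 2: lead(8x⁶ − 48x⁵ + 58x⁴ + 16x³ − 41x² − 18x + 11) ÷ lead(D) = 8x⁶ ÷ −2x² = −4x⁴. Subtract (−4x⁴)·D = 8x⁶ − 36x⁵ + 8x⁴. Remainder: −12x⁵ + 50x⁴ + 16x³ − 41x² − 18x + 11.
Step 3: lead(−12x⁵ + 50x⁴ + 16x³ − 41x² − 18x + 11) ÷ lead(D) = −12x⁵ ÷ −2x² = 6x³. Subtract (6x³)·D = −12x⁵ + 54x⁴ − 12x³. Remainder: −4x⁴ + 28x³ − 41x² − 18x + 11.
Step 4: lead(−4x⁴ + 28x³ − 41x² − 18x + 11) ÷ lead(D) = −4x⁴ ÷ −2x² = 2x². Subtract (2x²)·D = −4x⁴ + 18x³ − 4x². Remainder: 10x³ − 37x² − 18x + 11.
Step 5: lead(10x³ − 37x² − 18x + 11) ÷ lead(D) = 10x³ ÷ −2x² = −5x. Subtract (−5x)·D = 10x³ − 45x² + 10x. Remainder: 8x² − 28x + 11.
Step 6: lead(8x² − 28x + 11) ÷ lead(D) = 8x² ÷ −2x² = −4. Subtract (−4)·D = 8x² − 36x + 8. Remainder: 8x + 3.

Q = [-6, -4, 6, 2, -5, -4]; R = [8, 3]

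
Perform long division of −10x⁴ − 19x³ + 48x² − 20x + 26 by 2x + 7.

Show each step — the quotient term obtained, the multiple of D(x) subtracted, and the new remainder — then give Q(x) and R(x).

Step 1: lead(−10x⁴ − 19x³ + 48x² − 20x + 26) ÷ lead(D) = −10x⁴ ÷ 2x = −5x³. Subtract (−5x³)·D = −10x⁴ − 35x³. Remainder: 16x³ + 48x² − 20x + 26.
Step 2: lead(16x³ + 48x² − 20x + 26) ÷ lead(D) = 16x³ ÷ 2x = 8x². Subtract (8x²)·D = 16x³ + 56x². Remainder: −8x² − 20x + 26.
Step 3: lead(−8x² − 20x + 26) ÷ lead(D) = −8x² ÷ 2x = −4x. Subtract (−4x)·D = −8x² − 28x. Remainder: 8x + 26.
Step 4: lead(8x + 26) ÷ lead(D) = 8x ÷ 2x = 4. Subtract (4)·D = 8x + 28. Remainder: −2.

Q(x) = −5x³ + 8x² − 4x + 4; R(x) = −2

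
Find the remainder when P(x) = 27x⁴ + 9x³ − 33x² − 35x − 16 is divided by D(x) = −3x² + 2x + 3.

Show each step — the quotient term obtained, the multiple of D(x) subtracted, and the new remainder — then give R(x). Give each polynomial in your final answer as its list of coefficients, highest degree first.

Step 1: lead(27x⁴ + 9x³ − 33x² − 35x − 16) ÷ lead(D) = 27x⁴ ÷ −3x² = −9x². Subtract (−9x²)·D = 27x⁴ − 18x³ − 27x². Remainder: 27x³ − 6x² − 35x − 16.
Step 2: lead(27x³ − 6x² − 35x − 16) ÷ lead(D) = 27x³ ÷ −3x² = −9x. Subtract (−9x)·D = 27x³ − 18x² − 27x. Remainder: 12x² − 8x − 16.
Step 3: lead(12x² − 8x − 16) ÷ lead(D) = 12x² ÷ −3x² = −4. Subtract (−4)·D = 12x² − 8x − 12. Remainder: −4.

R = [-4]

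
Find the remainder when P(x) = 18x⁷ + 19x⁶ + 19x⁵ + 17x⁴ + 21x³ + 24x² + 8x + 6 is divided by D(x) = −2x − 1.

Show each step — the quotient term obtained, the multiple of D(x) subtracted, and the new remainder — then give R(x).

Step 1: lead(18x⁷ + 19x⁶ + 19x⁵ + 17x⁴ + 21x³ + 24x² + 8x + 6) ÷ lead(D) = 18x⁷ ÷ −2x = −9x⁶. Subtract (−9x⁶)·D = 18x⁷ + 9x⁶. Remainder: 10x⁶ + 19x⁵ + 17x⁴ + 21x³ + 24x² + 8x + 6.
Step 2: lead(10x⁶ + 19x⁵ + 17x⁴ + 21x³ + 24x² + 8x + 6) ÷ lead(D) = 10x⁶ ÷ −2x = −5x⁵. Subtract (−5x⁵)·D = 10x⁶ + 5x⁵. Remainder: 14x⁵ + 17x⁴ + 21x³ + 24x² + 8x + 6.
Step 3: lead(14x⁵ + 17x⁴ + 21x³ + 24x² + 8x + 6) ÷ lead(D) = 14x⁵ ÷ −2x = −7x⁴. Subtract (−7x⁴)·D = 14x⁵ + 7x⁴. Remainder: 10x⁴ + 21x³ + 24x² + 8x + 6.
Step 4: lead(10x⁴ + 21x³ + 24x² + 8x + 6) ÷ lead(D) = 10x⁴ ÷ −2x = −5x³. Subtract (−5x³)·D = 10x⁴ + 5x³. Remainder: 16x³ + 24x² + 8x + 6.
Step 5: lead(16x³ + 24x² + 8x + 6) ÷ lead(D) = 16x³ ÷ −2x = −8x². Subtract (−8x²)·D = 16x³ + 8x². Remainder: 16x² + 8x + 6.
Step 6: lead(16x² + 8x + 6) ÷ lead(D) = 16x² ÷ −2x = −8x. Subtract (−8x)·D = 16x² + 8x. Remainder: 6.

R(x) = 6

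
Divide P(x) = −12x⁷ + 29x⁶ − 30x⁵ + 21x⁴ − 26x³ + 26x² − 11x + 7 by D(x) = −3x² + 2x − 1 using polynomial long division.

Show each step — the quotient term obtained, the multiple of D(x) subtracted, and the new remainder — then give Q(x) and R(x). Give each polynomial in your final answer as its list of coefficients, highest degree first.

Q = [4, -7, 4, -2, 6, -4]; R = [3, 3]

Step 1: lead(−12x⁷ + 29x⁶ − 30x⁵ + 21x⁴ − 26x³ + 26x² − 11x + 7) ÷ lead(D) = −12x⁷ ÷ −3x² = 4x⁵. Subtract (4x⁵)·D = −12x⁷ + 8x⁶ − 4x⁵. Remainder: 21x⁶ − 26x⁵ + 21x⁴ − 26x³ + 26x² − 11x + 7.
Step 2: lead(21x⁶ − 26x⁵ + 21x⁴ − 26x³ + 26x² − 11x + 7) ÷ lead(D) = 21x⁶ ÷ −3x² = −7x⁴. Subtract (−7x⁴)·D = 21x⁶ − 14x⁵ + 7x⁴. Remainder: −12x⁵ + 14x⁴ − 26x³ + 26x² − 11x + 7.
Step 3: lead(−12x⁵ + 14x⁴ − 26x³ + 26x² − 11x + 7) ÷ lead(D) = −12x⁵ ÷ −3x² = 4x³. Subtract (4x³)·D = −12x⁵ + 8x⁴ − 4x³. Remainder: 6x⁴ − 22x³ + 26x² − 11x + 7.
Step 4: lead(6x⁴ − 22x³ + 26x² − 11x + 7) ÷ lead(D) = 6x⁴ ÷ −3x² = −2x². Subtract (−2x²)·D = 6x⁴ − 4x³ + 2x². Remainder: −18x³ + 24x² − 11x + 7.
Step 5: lead(−18x³ + 24x² − 11x + 7) ÷ lead(D) = −18x³ ÷ −3x² = 6x. Subtract (6x)·D = −18x³ + 12x² − 6x. Remainder: 12x² − 5x + 7.
Step 6: lead(12x² − 5x + 7) ÷ lead(D) = 12x² ÷ −3x² = −4. Subtract (−4)·D = 12x² − 8x + 4. Remainder: 3x + 3.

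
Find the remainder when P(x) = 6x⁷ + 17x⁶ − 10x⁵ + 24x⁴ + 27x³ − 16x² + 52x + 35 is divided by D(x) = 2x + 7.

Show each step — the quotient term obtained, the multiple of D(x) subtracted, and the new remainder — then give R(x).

Step 1: lead(6x⁷ + 17x⁶ − 10x⁵ + 24x⁴ + 27x³ − 16x² + 52x + 35) ÷ lead(D) = 6x⁷ ÷ 2x = 3x⁶. Subtract (3x⁶)·D = 6x⁷ + 21x⁶. Remainder: −4x⁶ − 10x⁵ + 24x⁴ + 27x³ − 16x² + 52x + 35.
Step 2: lead(−4x⁶ − 10x⁵ + 24x⁴ + 27x³ − 16x² + 52x + 35) ÷ lead(D) = −4x⁶ ÷ 2x = −2x⁵. Subtract (−2x⁵)·D = −4x⁶ − 14x⁵. Remainder: 4x⁵ + 24x⁴ + 27x³ − 16x² + 52x + 35.
Step 3: lead(4x⁵ + 24x⁴ + 27x³ − 16x² + 52x + 35) ÷ lead(D) = 4x⁵ ÷ 2x = 2x⁴. Subtract (2x⁴)·D = 4x⁵ + 14x⁴. Remainder: 10x⁴ + 27x³ − 16x² + 52x + 35.
Step 4: lead(10x⁴ + 27x³ − 16x² + 52x + 35) ÷ lead(D) = 10x⁴ ÷ 2x = 5x³. Subtract (5x³)·D = 10x⁴ + 35x³. Remainder: −8x³ − 16x² + 52x + 35.
Step 5: lead(−8x³ − 16x² + 52x + 35) ÷ lead(D) = −8x³ ÷ 2x = −4x². Subtract (−4x²)·D = −8x³ − 28x². Remainder: 12x² + 52x + 35.
Step 6: lead(12x² + 52x + 35) ÷ lead(D) = 12x² ÷ 2x = 6x. Subtract (6x)·D = 12x² + 42x. Remainder: 10x + 35.
Step 7: lead(10x + 35) ÷ lead(D) = 10x ÷ 2x = 5. Subtract (5)·D = 10x + 35. Remainder: 0.

R(x) = 0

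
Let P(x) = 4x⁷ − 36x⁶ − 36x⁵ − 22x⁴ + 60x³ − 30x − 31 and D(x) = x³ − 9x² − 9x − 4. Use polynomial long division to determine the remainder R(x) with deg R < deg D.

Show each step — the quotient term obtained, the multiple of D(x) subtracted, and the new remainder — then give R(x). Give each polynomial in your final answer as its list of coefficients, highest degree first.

R = [-7]

Step 1: lead(4x⁷ − 36x⁶ − 36x⁵ − 22x⁴ + 60x³ − 30x − 31) ÷ lead(D) = 4x⁷ ÷ x³ = 4x⁴. Subtract (4x⁴)·D = 4x⁷ − 36x⁶ − 36x⁵ − 16x⁴. Remainder: −6x⁴ + 60x³ − 30x − 31.
Step 2: lead(−6x⁴ + 60x³ − 30x − 31) ÷ lead(D) = −6x⁴ ÷ x³ = −6x. Subtract (−6x)·D = −6x⁴ + 54x³ + 54x² + 24x. Remainder: 6x³ − 54x² − 54x − 31.
Step 3: lead(6x³ − 54x² − 54x − 31) ÷ lead(D) = 6x³ ÷ x³ = 6. Subtract (6)·D = 6x³ − 54x² − 54x − 24. Remainder: −7.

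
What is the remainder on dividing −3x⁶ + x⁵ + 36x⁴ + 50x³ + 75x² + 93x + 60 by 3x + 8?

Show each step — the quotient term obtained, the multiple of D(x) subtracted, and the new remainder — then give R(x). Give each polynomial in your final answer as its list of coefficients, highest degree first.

R = [4]

Step 1: lead(−3x⁶ + x⁵ + 36x⁴ + 50x³ + 75x² + 93x + 60) ÷ lead(D) = −3x⁶ ÷ 3x = −x⁵. Subtract (−x⁵)·D = −3x⁶ − 8x⁵. Remainder: 9x⁵ + 36x⁴ + 50x³ + 75x² + 93x + 60.
Step 2: lead(9x⁵ + 36x⁴ + 50x³ + 75x² + 93x + 60) ÷ lead(D) = 9x⁵ ÷ 3x = 3x⁴. Subtract (3x⁴)·D = 9x⁵ + 24x⁴. Remainder: 12x⁴ + 50x³ + 75x² + 93x + 60.
Step 3: lead(12x⁴ + 50x³ + 75x² + 93x + 60) ÷ lead(D) = 12x⁴ ÷ 3x = 4x³. Subtract (4x³)·D = 12x⁴ + 32x³. Remainder: 18x³ + 75x² + 93x + 60.
Step 4: lead(18x³ + 75x² + 93x + 60) ÷ lead(D) = 18x³ ÷ 3x = 6x². Subtract (6x²)·D = 18x³ + 48x². Remainder: 27x² + 93x + 60.
Step 5: lead(27x² + 93x + 60) ÷ lead(D) = 27x² ÷ 3x = 9x. Subtract (9x)·D = 27x² + 72x. Remainder: 21x + 60.
Step 6: lead(21x + 60) ÷ lead(D) = 21x ÷ 3x = 7. Subtract (7)·D = 21x + 56. Remainder: 4.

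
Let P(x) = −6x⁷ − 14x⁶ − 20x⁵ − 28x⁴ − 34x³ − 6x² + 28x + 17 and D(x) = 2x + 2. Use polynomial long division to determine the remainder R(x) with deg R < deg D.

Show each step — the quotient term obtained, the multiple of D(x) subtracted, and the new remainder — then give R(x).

R(x) = 1

Step 1: lead(−6x⁷ − 14x⁶ − 20x⁵ − 28x⁴ − 34x³ − 6x² + 28x + 17) ÷ lead(D) = −6x⁷ ÷ 2x = −3x⁶. Subtract (−3x⁶)·D = −6x⁷ − 6x⁶. Remainder: −8x⁶ − 20x⁵ − 28x⁴ − 34x³ − 6x² + 28x + 17.
Step 2: lead(−8x⁶ − 20x⁵ − 28x⁴ − 34x³ − 6x² + 28x + 17) ÷ lead(D) = −8x⁶ ÷ 2x = −4x⁵. Subtract (−4x⁵)·D = −8x⁶ − 8x⁵. Remainder: −12x⁵ − 28x⁴ − 34x³ − 6x² + 28x + 17.
Step 3: lead(−12x⁵ − 28x⁴ − 34x³ − 6x² + 28x + 17) ÷ lead(D) = −12x⁵ ÷ 2x = −6x⁴. Subtract (−6x⁴)·D = −12x⁵ − 12x⁴. Remainder: −16x⁴ − 34x³ − 6x² + 28x + 17.
Step 4: lead(−16x⁴ − 34x³ − 6x² + 28x + 17) ÷ lead(D) = −16x⁴ ÷ 2x = −8x³. Subtract (−8x³)·D = −16x⁴ − 16x³. Remainder: −18x³ − 6x² + 28x + 17.
Step 5: lead(−18x³ − 6x² + 28x + 17) ÷ lead(D) = −18x³ ÷ 2x = −9x². Subtract (−9x²)·D = −18x³ − 18x². Remainder: 12x² + 28x + 17.
Step 6: lead(12x² + 28x + 17) ÷ lead(D) = 12x² ÷ 2x = 6x. Subtract (6x)·D = 12x² + 12x. Remainder: 16x + 17.
Step 7: lead(16x + 17) ÷ lead(D) = 16x ÷ 2x = 8. Subtract (8)·D = 16x + 16. Remainder: 1.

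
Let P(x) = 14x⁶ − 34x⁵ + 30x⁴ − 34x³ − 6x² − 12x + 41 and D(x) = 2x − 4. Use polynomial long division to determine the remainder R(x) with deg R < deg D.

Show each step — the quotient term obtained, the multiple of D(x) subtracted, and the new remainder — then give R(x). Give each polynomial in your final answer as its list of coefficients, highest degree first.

R = [9]

Step 1: lead(14x⁶ − 34x⁵ + 30x⁴ − 34x³ − 6x² − 12x + 41) ÷ lead(D) = 14x⁶ ÷ 2x = 7x⁵. Subtract (7x⁵)·D = 14x⁶ − 28x⁵. Remainder: −6x⁵ + 30x⁴ − 34x³ − 6x² − 12x + 41.
Step 2: lead(−6x⁵ + 30x⁴ − 34x³ − 6x² − 12x + 41) ÷ lead(D) = −6x⁵ ÷ 2x = −3x⁴. Subtract (−3x⁴)·D = −6x⁵ + 12x⁴. Remainder: 18x⁴ − 34x³ − 6x² − 12x + 41.
Step 3: lead(18x⁴ − 34x³ − 6x² − 12x + 41) ÷ lead(D) = 18x⁴ ÷ 2x = 9x³. Subtract (9x³)·D = 18x⁴ − 36x³. Remainder: 2x³ − 6x² − 12x + 41.
Step 4: lead(2x³ − 6x² − 12x + 41) ÷ lead(D) = 2x³ ÷ 2x = x². Subtract (x²)·D = 2x³ − 4x². Remainder: −2x² − 12x + 41.
Step 5: lead(−2x² − 12x + 41) ÷ lead(D) = −2x² ÷ 2x = −x. Subtract (−x)·D = −2x² + 4x. Remainder: −16x + 41.
Step 6: lead(−16x + 41) ÷ lead(D) = −16x ÷ 2x = −8. Subtract (−8)·D = −16x + 32. Remainder: 9.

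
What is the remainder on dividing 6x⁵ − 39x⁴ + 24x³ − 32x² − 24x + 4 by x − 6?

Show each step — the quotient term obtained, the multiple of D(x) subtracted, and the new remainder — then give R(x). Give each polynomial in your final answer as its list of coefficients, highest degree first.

Step 1: lead(6x⁵ − 39x⁴ + 24x³ − 32x² − 24x + 4) ÷ lead(D) = 6x⁵ ÷ x = 6x⁴. Subtract (6x⁴)·D = 6x⁵ − 36x⁴. Remainder: −3x⁴ + 24x³ − 32x² − 24x + 4.
Step 2: lead(−3x⁴ + 24x³ − 32x² − 24x + 4) ÷ lead(D) = −3x⁴ ÷ x = −3x³. Subtract (−3x³)·D = −3x⁴ + 18x³. Remainder: 6x³ − 32x² − 24x + 4.
Step 3: lead(6x³ − 32x² − 24x + 4) ÷ lead(D) = 6x³ ÷ x = 6x². Subtract (6x²)·D = 6x³ − 36x². Remainder: 4x² − 24x + 4.
Step 4: lead(4x² − 24x + 4) ÷ lead(D) = 4x² ÷ x = 4x. Subtract (4x)·D = 4x² − 24x. Remainder: 4.

R = [4]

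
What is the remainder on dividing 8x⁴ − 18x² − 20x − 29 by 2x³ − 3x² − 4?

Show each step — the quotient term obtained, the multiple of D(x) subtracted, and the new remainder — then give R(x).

Step 1: lead(8x⁴ − 18x² − 20x − 29) ÷ lead(D) = 8x⁴ ÷ 2x³ = 4x. Subtract (4x)·D = 8x⁴ − 12x³ − 16x. Remainder: 12x³ − 18x² − 4x − 29.
Step 2: lead(12x³ − 18x² − 4x − 29) ÷ lead(D) = 12x³ ÷ 2x³ = 6. Subtract (6)·D = 12x³ − 18x² − 24. Remainder: −4x − 5.

R(x) = −4x − 5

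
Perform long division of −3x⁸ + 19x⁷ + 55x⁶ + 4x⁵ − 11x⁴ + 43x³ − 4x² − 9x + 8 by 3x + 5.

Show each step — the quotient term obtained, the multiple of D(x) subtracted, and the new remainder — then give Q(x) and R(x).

Q(x) = −x⁷ + 8x⁶ + 5x⁵ − 7x⁴ + 8x³ + x² − 3x + 2; R(x) = −2

Step 1: lead(−3x⁸ + 19x⁷ + 55x⁶ + 4x⁵ − 11x⁴ + 43x³ − 4x² − 9x + 8) ÷ lead(D) = −3x⁸ ÷ 3x = −x⁷. Subtract (−x⁷)·D = −3x⁸ − 5x⁷. Remainder: 24x⁷ + 55x⁶ + 4x⁵ − 11x⁴ + 43x³ − 4x² − 9x + 8.
Step 2: lead(24x⁷ + 55x⁶ + 4x⁵ − 11x⁴ + 43x³ − 4x² − 9x + 8) ÷ lead(D) = 24x⁷ ÷ 3x = 8x⁶. Subtract (8x⁶)·D = 24x⁷ + 40x⁶. Remainder: 15x⁶ + 4x⁵ − 11x⁴ + 43x³ − 4x² − 9x + 8.
Step 3: lead(15x⁶ + 4x⁵ − 11x⁴ + 43x³ − 4x² − 9x + 8) ÷ lead(D) = 15x⁶ ÷ 3x = 5x⁵. Subtract (5x⁵)·D = 15x⁶ + 25x⁵. Remainder: −21x⁵ − 11x⁴ + 43x³ − 4x² − 9x + 8.
Step 4: lead(−21x⁵ − 11x⁴ + 43x³ − 4x² − 9x + 8) ÷ lead(D) = −21x⁵ ÷ 3x = −7x⁴. Subtract (−7x⁴)·D = −21x⁵ − 35x⁴. Remainder: 24x⁴ + 43x³ − 4x² − 9x + 8.
Step 5: lead(24x⁴ + 43x³ − 4x² − 9x + 8) ÷ lead(D) = 24x⁴ ÷ 3x = 8x³. Subtract (8x³)·D = 24x⁴ + 40x³. Remainder: 3x³ − 4x² − 9x + 8.
Step 6: lead(3x³ − 4x² − 9x + 8) ÷ lead(D) = 3x³ ÷ 3x = x². Subtract (x²)·D = 3x³ + 5x². Remainder: −9x² − 9x + 8.
Step 7: lead(−9x² − 9x + 8) ÷ lead(D) = −9x² ÷ 3x = −3x. Subtract (−3x)·D = −9x² − 15x. Remainder: 6x + 8.
Step 8: lead(6x + 8) ÷ lead(D) = 6x ÷ 3x = 2. Subtract (2)·D = 6x + 10. Remainder: −2.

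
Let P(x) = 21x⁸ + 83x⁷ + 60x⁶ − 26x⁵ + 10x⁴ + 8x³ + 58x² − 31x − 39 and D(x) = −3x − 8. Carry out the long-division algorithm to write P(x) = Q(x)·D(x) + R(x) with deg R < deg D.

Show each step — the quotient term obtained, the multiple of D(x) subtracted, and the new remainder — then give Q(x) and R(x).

Step 1: lead(21x⁸ + 83x⁷ + 60x⁶ − 26x⁵ + 10x⁴ + 8x³ + 58x² − 31x − 39) ÷ lead(D) = 21x⁸ ÷ −3x = −7x⁷. Subtract (−7x⁷)·D = 21x⁸ + 56x⁷. Remainder: 27x⁷ + 60x⁶ − 26x⁵ + 10x⁴ + 8x³ + 58x² − 31x − 39.
Step 2: lead(27x⁷ + 60x⁶ − 26x⁵ + 10x⁴ + 8x³ + 58x² − 31x − 39) ÷ lead(D) = 27x⁷ ÷ −3x = −9x⁶. Subtract (−9x⁶)·D = 27x⁷ + 72x⁶. Remainder: −12x⁶ − 26x⁵ + 10x⁴ + 8x³ + 58x² − 31x − 39.
Step 3: lead(−12x⁶ − 26x⁵ + 10x⁴ + 8x³ + 58x² − 31x − 39) ÷ lead(D) = −12x⁶ ÷ −3x = 4x⁵. Subtract (4x⁵)·D = −12x⁶ − 32x⁵. Remainder: 6x⁵ + 10x⁴ + 8x³ + 58x² − 31x − 39.
Step 4: lead(6x⁵ + 10x⁴ + 8x³ + 58x² − 31x − 39) ÷ lead(D) = 6x⁵ ÷ −3x = −2x⁴. Subtract (−2x⁴)·D = 6x⁵ + 16x⁴. Remainder: −6x⁴ + 8x³ + 58x² − 31x − 39.
Step 5: lead(−6x⁴ + 8x³ + 58x² − 31x − 39) ÷ lead(D) = −6x⁴ ÷ −3x = 2x³. Subtract (2x³)·D = −6x⁴ − 16x³. Remainder: 24x³ + 58x² − 31x − 39.
Step 6: lead(24x³ + 58x² − 31x − 39) ÷ lead(D) = 24x³ ÷ −3x = −8x². Subtract (−8x²)·D = 24x³ + 64x². Remainder: −6x² − 31x − 39.
Step 7: lead(−6x² − 31x − 39) ÷ lead(D) = −6x² ÷ −3x = 2x. Subtract (2x)·D = −6x² − 16x. Remainder: −15x − 39.
Step 8: lead(−15x − 39) ÷ lead(D) = −15x ÷ −3x = 5. Subtract (5)·D = −15x − 40. Remainder: 1.

Q(x) = −7x⁷ − 9x⁶ + 4x⁵ − 2x⁴ + 2x³ − 8x² + 2x + 5; R(x) = 1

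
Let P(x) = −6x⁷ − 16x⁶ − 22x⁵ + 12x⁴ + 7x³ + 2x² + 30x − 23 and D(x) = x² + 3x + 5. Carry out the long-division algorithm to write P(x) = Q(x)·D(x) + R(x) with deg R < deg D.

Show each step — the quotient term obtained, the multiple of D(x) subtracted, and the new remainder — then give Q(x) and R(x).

Q(x) = −6x⁵ + 2x⁴ + 2x³ − 4x² + 9x − 5; R(x) = 2

Step 1: lead(−6x⁷ − 16x⁶ − 22x⁵ + 12x⁴ + 7x³ + 2x² + 30x − 23) ÷ lead(D) = −6x⁷ ÷ x² = −6x⁵. Subtract (−6x⁵)·D = −6x⁷ − 18x⁶ − 30x⁵. Remainder: 2x⁶ + 8x⁵ + 12x⁴ + 7x³ + 2x² + 30x − 23.
Step 2: lead(2x⁶ + 8x⁵ + 12x⁴ + 7x³ + 2x² + 30x − 23) ÷ lead(D) = 2x⁶ ÷ x² = 2x⁴. Subtract (2x⁴)·D = 2x⁶ + 6x⁵ + 10x⁴. Remainder: 2x⁵ + 2x⁴ + 7x³ + 2x² + 30x − 23.
Step 3: lead(2x⁵ + 2x⁴ + 7x³ + 2x² + 30x − 23) ÷ lead(D) = 2x⁵ ÷ x² = 2x³. Subtract (2x³)·D = 2x⁵ + 6x⁴ + 10x³. Remainder: −4x⁴ − 3x³ + 2x² + 30x − 23.
Step 4: lead(−4x⁴ − 3x³ + 2x² + 30x − 23) ÷ lead(D) = −4x⁴ ÷ x² = −4x². Subtract (−4x²)·D = −4x⁴ − 12x³ − 20x². Remainder: 9x³ + 22x² + 30x − 23.
Step 5: lead(9x³ + 22x² + 30x − 23) ÷ lead(D) = 9x³ ÷ x² = 9x. Subtract (9x)·D = 9x³ + 27x² + 45x. Remainder: −5x² − 15x − 23.
Step 6: lead(−5x² − 15x − 23) ÷ lead(D) = −5x² ÷ x² = −5. Subtract (−5)·D = −5x² − 15x − 25. Remainder: 2.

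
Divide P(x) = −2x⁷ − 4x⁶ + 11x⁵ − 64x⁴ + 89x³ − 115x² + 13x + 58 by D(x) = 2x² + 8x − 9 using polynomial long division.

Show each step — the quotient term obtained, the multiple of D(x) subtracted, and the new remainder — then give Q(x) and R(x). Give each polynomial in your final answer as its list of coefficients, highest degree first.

Step 1: lead(−2x⁷ − 4x⁶ + 11x⁵ − 64x⁴ + 89x³ − 115x² + 13x + 58) ÷ lead(D) = −2x⁷ ÷ 2x² = −x⁵. Subtract (−x⁵)·D = −2x⁷ − 8x⁶ + 9x⁵. Remainder: 4x⁶ + 2x⁵ − 64x⁴ + 89x³ − 115x² + 13x + 58.
Step 2: lead(4x⁶ + 2x⁵ − 64x⁴ + 89x³ − 115x² + 13x + 58) ÷ lead(D) = 4x⁶ ÷ 2x² = 2x⁴. Subtract (2x⁴)·D = 4x⁶ + 16x⁵ − 18x⁴. Remainder: −14x⁵ − 46x⁴ + 89x³ − 115x² + 13x + 58.
Step 3: lead(−14x⁵ − 46x⁴ + 89x³ − 115x² + 13x + 58) ÷ lead(D) = −14x⁵ ÷ 2x² = −7x³. Subtract (−7x³)·D = −14x⁵ − 56x⁴ + 63x³. Remainder: 10x⁴ + 26x³ − 115x² + 13x + 58.
Step 4: lead(10x⁴ + 26x³ − 115x² + 13x + 58) ÷ lead(D) = 10x⁴ ÷ 2x² = 5x². Subtract (5x²)·D = 10x⁴ + 40x³ − 45x². Remainder: −14x³ − 70x² + 13x + 58.
Step 5: lead(−14x³ − 70x² + 13x + 58) ÷ lead(D) = −14x³ ÷ 2x² = −7x. Subtract (−7x)·D = −14x³ − 56x² + 63x. Remainder: −14x² − 50x + 58.
Step 6: lead(−14x² − 50x + 58) ÷ lead(D) = −14x² ÷ 2x² = −7. Subtract (−7)·D = −14x² − 56x + 63. Remainder: 6x − 5.

Q = [-1, 2, -7, 5, -7, -7]; R = [6, -5]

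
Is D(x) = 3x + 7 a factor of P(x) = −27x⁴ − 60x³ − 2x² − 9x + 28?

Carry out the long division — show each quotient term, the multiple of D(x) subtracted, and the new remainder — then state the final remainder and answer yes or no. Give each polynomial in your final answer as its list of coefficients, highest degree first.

Step 1: lead(−27x⁴ − 60x³ − 2x² − 9x + 28) ÷ lead(D) = −27x⁴ ÷ 3x = −9x³. Subtract (−9x³)·D = −27x⁴ − 63x³. Remainder: 3x³ − 2x² − 9x + 28.
Step 2: lead(3x³ − 2x² − 9x + 28) ÷ lead(D) = 3x³ ÷ 3x = x². Subtract (x²)·D = 3x³ + 7x². Remainder: −9x² − 9x + 28.
Step 3: lead(−9x² − 9x + 28) ÷ lead(D) = −9x² ÷ 3x = −3x. Subtract (−3x)·D = −9x² − 21x. Remainder: 12x + 28.
Step 4: lead(12x + 28) ÷ lead(D) = 12x ÷ 3x = 4. Subtract (4)·D = 12x + 28. Remainder: 0.

R = [0], so D(x) is a factor of P(x). yes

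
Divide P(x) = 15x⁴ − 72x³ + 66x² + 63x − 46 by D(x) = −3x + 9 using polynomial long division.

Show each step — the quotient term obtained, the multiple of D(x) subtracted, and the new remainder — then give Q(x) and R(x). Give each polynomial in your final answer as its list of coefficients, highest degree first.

Q = [-5, 9, 5, -6]; R = [8]

Step 1: lead(15x⁴ − 72x³ + 66x² + 63x − 46) ÷ lead(D) = 15x⁴ ÷ −3x = −5x³. Subtract (−5x³)·D = 15x⁴ − 45x³. Remainder: −27x³ + 66x² + 63x − 46.
Step 2: lead(−27x³ + 66x² + 63x − 46) ÷ lead(D) = −27x³ ÷ −3x = 9x². Subtract (9x²)·D = −27x³ + 81x². Remainder: −15x² + 63x − 46.
Step 3: lead(−15x² + 63x − 46) ÷ lead(D) = −15x² ÷ −3x = 5x. Subtract (5x)·D = −15x² + 45x. Remainder: 18x − 46.
Step 4: lead(18x − 46) ÷ lead(D) = 18x ÷ −3x = −6. Subtract (−6)·D = 18x − 54. Remainder: 8.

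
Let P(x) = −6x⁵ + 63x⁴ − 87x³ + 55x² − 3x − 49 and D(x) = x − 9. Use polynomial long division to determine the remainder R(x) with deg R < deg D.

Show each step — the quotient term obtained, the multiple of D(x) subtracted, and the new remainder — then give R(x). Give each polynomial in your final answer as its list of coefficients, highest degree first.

Step 1: lead(−6x⁵ + 63x⁴ − 87x³ + 55x² − 3x − 49) ÷ lead(D) = −6x⁵ ÷ x = −6x⁴. Subtract (−6x⁴)·D = −6x⁵ + 54x⁴. Remainder: 9x⁴ − 87x³ + 55x² − 3x − 49.
Step 2: lead(9x⁴ − 87x³ + 55x² − 3x − 49) ÷ lead(D) = 9x⁴ ÷ x = 9x³. Subtract (9x³)·D = 9x⁴ − 81x³. Remainder: −6x³ + 55x² − 3x − 49.
Step 3: lead(−6x³ + 55x² − 3x − 49) ÷ lead(D) = −6x³ ÷ x = −6x². Subtract (−6x²)·D = −6x³ + 54x². Remainder: x² − 3x − 49.
Step 4: lead(x² − 3x − 49) ÷ lead(D) = x² ÷ x = x. Subtract (x)·D = x² − 9x. Remainder: 6x − 49.
Step 5: lead(6x − 49) ÷ lead(D) = 6x ÷ x = 6. Subtract (6)·D = 6x − 54. Remainder: 5.

R = [5]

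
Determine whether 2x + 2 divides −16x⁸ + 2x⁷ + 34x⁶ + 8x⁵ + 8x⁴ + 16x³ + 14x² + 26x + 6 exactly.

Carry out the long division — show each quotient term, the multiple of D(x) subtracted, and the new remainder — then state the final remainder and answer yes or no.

R(x) = −6, so D(x) is not a factor of P(x). no

Step 1: lead(−16x⁸ + 2x⁷ + 34x⁶ + 8x⁵ + 8x⁴ + 16x³ + 14x² + 26x + 6) ÷ lead(D) = −16x⁸ ÷ 2x = −8x⁷. Subtract (−8x⁷)·D = −16x⁸ − 16x⁷. Remainder: 18x⁷ + 34x⁶ + 8x⁵ + 8x⁴ + 16x³ + 14x² + 26x + 6.
Step 2: lead(18x⁷ + 34x⁶ + 8x⁵ + 8x⁴ + 16x³ + 14x² + 26x + 6) ÷ lead(D) = 18x⁷ ÷ 2x = 9x⁶. Subtract (9x⁶)·D = 18x⁷ + 18x⁶. Remainder: 16x⁶ + 8x⁵ + 8x⁴ + 16x³ + 14x² + 26x + 6.
Step 3: lead(16x⁶ + 8x⁵ + 8x⁴ + 16x³ + 14x² + 26x + 6) ÷ lead(D) = 16x⁶ ÷ 2x = 8x⁵. Subtract (8x⁵)·D = 16x⁶ + 16x⁵. Remainder: −8x⁵ + 8x⁴ + 16x³ + 14x² + 26x + 6.
Step 4: lead(−8x⁵ + 8x⁴ + 16x³ + 14x² + 26x + 6) ÷ lead(D) = −8x⁵ ÷ 2x = −4x⁴. Subtract (−4x⁴)·D = −8x⁵ − 8x⁴. Remainder: 16x⁴ + 16x³ + 14x² + 26x + 6.
Step 5: lead(16x⁴ + 16x³ + 14x² + 26x + 6) ÷ lead(D) = 16x⁴ ÷ 2x = 8x³. Subtract (8x³)·D = 16x⁴ + 16x³. Remainder: 14x² + 26x + 6.
Step 6: lead(14x² + 26x + 6) ÷ lead(D) = 14x² ÷ 2x = 7x. Subtract (7x)·D = 14x² + 14x. Remainder: 12x + 6.
Step 7: lead(12x + 6) ÷ lead(D) = 12x ÷ 2x = 6. Subtract (6)·D = 12x + 12. Remainder: −6.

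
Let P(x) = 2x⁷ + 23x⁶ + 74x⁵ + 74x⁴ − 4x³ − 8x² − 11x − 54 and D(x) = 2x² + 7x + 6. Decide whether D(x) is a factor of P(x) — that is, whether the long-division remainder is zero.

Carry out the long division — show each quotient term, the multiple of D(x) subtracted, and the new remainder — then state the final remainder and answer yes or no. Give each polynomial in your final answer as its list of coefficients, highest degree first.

R = [-3, -6], so D(x) is not a factor of P(x). no

Step 1: lead(2x⁷ + 23x⁶ + 74x⁵ + 74x⁴ − 4x³ − 8x² − 11x − 54) ÷ lead(D) = 2x⁷ ÷ 2x² = x⁵. Subtract (x⁵)·D = 2x⁷ + 7x⁶ + 6x⁵. Remainder: 16x⁶ + 68x⁵ + 74x⁴ − 4x³ − 8x² − 11x − 54.
Step 2: lead(16x⁶ + 68x⁵ + 74x⁴ − 4x³ − 8x² − 11x − 54) ÷ lead(D) = 16x⁶ ÷ 2x² = 8x⁴. Subtract (8x⁴)·D = 16x⁶ + 56x⁵ + 48x⁴. Remainder: 12x⁵ + 26x⁴ − 4x³ − 8x² − 11x − 54.
Step 3: lead(12x⁵ + 26x⁴ − 4x³ − 8x² − 11x − 54) ÷ lead(D) = 12x⁵ ÷ 2x² = 6x³. Subtract (6x³)·D = 12x⁵ + 42x⁴ + 36x³. Remainder: −16x⁴ − 40x³ − 8x² − 11x − 54.
Step 4: lead(−16x⁴ − 40x³ − 8x² − 11x − 54) ÷ lead(D) = −16x⁴ ÷ 2x² = −8x². Subtract (−8x²)·D = −16x⁴ − 56x³ − 48x². Remainder: 16x³ + 40x² − 11x − 54.
Step 5: lead(16x³ + 40x² − 11x − 54) ÷ lead(D) = 16x³ ÷ 2x² = 8x. Subtract (8x)·D = 16x³ + 56x² + 48x. Remainder: −16x² − 59x − 54.
Step 6: lead(−16x² − 59x − 54) ÷ lead(D) = −16x² ÷ 2x² = −8. Subtract (−8)·D = −16x² − 56x − 48. Remainder: −3x − 6.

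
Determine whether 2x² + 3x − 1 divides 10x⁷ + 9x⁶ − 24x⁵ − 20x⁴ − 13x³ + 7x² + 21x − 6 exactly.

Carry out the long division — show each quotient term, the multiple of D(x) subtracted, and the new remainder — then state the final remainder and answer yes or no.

R(x) = 0, so D(x) is a factor of P(x). yes

Step 1: lead(10x⁷ + 9x⁶ − 24x⁵ − 20x⁴ − 13x³ + 7x² + 21x − 6) ÷ lead(D) = 10x⁷ ÷ 2x² = 5x⁵. Subtract (5x⁵)·D = 10x⁷ + 15x⁶ − 5x⁵. Remainder: −6x⁶ − 19x⁵ − 20x⁴ − 13x³ + 7x² + 21x − 6.
Step 2: lead(−6x⁶ − 19x⁵ − 20x⁴ − 13x³ + 7x² + 21x − 6) ÷ lead(D) = −6x⁶ ÷ 2x² = −3x⁴. Subtract (−3x⁴)·D = −6x⁶ − 9x⁵ + 3x⁴. Remainder: −10x⁵ − 23x⁴ − 13x³ + 7x² + 21x − 6.
Step 3: lead(−10x⁵ − 23x⁴ − 13x³ + 7x² + 21x − 6) ÷ lead(D) = −10x⁵ ÷ 2x² = −5x³. Subtract (−5x³)·D = −10x⁵ − 15x⁴ + 5x³. Remainder: −8x⁴ − 18x³ + 7x² + 21x − 6.
Step 4: lead(−8x⁴ − 18x³ + 7x² + 21x − 6) ÷ lead(D) = −8x⁴ ÷ 2x² = −4x². Subtract (−4x²)·D = −8x⁴ − 12x³ + 4x². Remainder: −6x³ + 3x² + 21x − 6.
Step 5: lead(−6x³ + 3x² + 21x − 6) ÷ lead(D) = −6x³ ÷ 2x² = −3x. Subtract (−3x)·D = −6x³ − 9x² + 3x. Remainder: 12x² + 18x − 6.
Step 6: lead(12x² + 18x − 6) ÷ lead(D) = 12x² ÷ 2x² = 6. Subtract (6)·D = 12x² + 18x − 6. Remainder: 0.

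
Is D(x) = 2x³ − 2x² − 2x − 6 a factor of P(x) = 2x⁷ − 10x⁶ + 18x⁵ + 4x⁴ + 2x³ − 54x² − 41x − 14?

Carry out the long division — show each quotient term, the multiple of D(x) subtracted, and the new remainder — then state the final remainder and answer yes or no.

R(x) = 5x − 2, so D(x) is not a factor of P(x). no

Step 1: lead(2x⁷ − 10x⁶ + 18x⁵ + 4x⁴ + 2x³ − 54x² − 41x − 14) ÷ lead(D) = 2x⁷ ÷ 2x³ = x⁴. Subtract (x⁴)·D = 2x⁷ − 2x⁶ − 2x⁵ − 6x⁴. Remainder: −8x⁶ + 20x⁵ + 10x⁴ + 2x³ − 54x² − 41x − 14.
Step 2: lead(−8x⁶ + 20x⁵ + 10x⁴ + 2x³ − 54x² − 41x − 14) ÷ lead(D) = −8x⁶ ÷ 2x³ = −4x³. Subtract (−4x³)·D = −8x⁶ + 8x⁵ + 8x⁴ + 24x³. Remainder: 12x⁵ + 2x⁴ − 22x³ − 54x² − 41x − 14.
Step 3: lead(12x⁵ + 2x⁴ − 22x³ − 54x² − 41x − 14) ÷ lead(D) = 12x⁵ ÷ 2x³ = 6x². Subtract (6x²)·D = 12x⁵ − 12x⁴ − 12x³ − 36x². Remainder: 14x⁴ − 10x³ − 18x² − 41x − 14.
Step 4: lead(14x⁴ − 10x³ − 18x² − 41x − 14) ÷ lead(D) = 14x⁴ ÷ 2x³ = 7x. Subtract (7x)·D = 14x⁴ − 14x³ − 14x² − 42x. Remainder: 4x³ − 4x² + x − 14.
Step 5: lead(4x³ − 4x² + x − 14) ÷ lead(D) = 4x³ ÷ 2x³ = 2. Subtract (2)·D = 4x³ − 4x² − 4x − 12. Remainder: 5x − 2.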